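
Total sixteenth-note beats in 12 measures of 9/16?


Let's work it out.
Time signature 9/16: the bottom number 16 means the sixteenth note gets one count
The top number 9 means 9 sixteenth-note beats per measure
Total = 9 × 12 measures
= 108 sixteenth-note beats


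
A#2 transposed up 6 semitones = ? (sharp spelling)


Let's work it out.
A#2: chromatic position 10 in octave 2 → absolute = 2×12 + 10 = 34
Transpose up 6: 34 + 6 = 40
40 = 3×12 + 4 → E in octave 3
Result = E3


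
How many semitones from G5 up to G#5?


Absolute semitone position = octave×12 + chromatic position
G5: 5×12 + 7 = 67
G#5: 5×12 + 8 = 68
Difference = 68 - 67 = 1
= 1 semitone


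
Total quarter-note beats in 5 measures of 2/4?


Time signature 2/4: the bottom number 4 means the quarter note gets one count
The top number 2 means 2 quarter-note beats per measure
Total = 2 × 5 measures
= 10 quarter-note beats


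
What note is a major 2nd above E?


A 2nd spans 2 letter names, so from E we land on F
A major 2nd = 2 semitones above E
Spell F at that pitch: F#
= F#


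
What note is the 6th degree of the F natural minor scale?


Natural minor scale pattern: W-H-W-W-H-W-W (2-1-2-2-1-2-2 semitones)
Starting from F:
  F + 2 semitones → G
  G + 1 semitone → Ab
  Ab + 2 semitones → Bb
  Bb + 2 semitones → C
  C + 1 semitone → Db
  Db + 2 semitones → Eb
  Eb + 2 semitones → F
Scale: F G Ab Bb C Db Eb
Degree 6 = Db


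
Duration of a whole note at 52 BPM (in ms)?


Working:
One quarter-note beat = 60000 / BPM = 60000 / 52 ms
Whole note = 4 × quarter note
Duration = 4 × 60000 / 52 = 240000 / 52
= 4615.4 ms


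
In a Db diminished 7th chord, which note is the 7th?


Diminished 7th chord = root + minor 3rd + diminished 5th + diminished 7th
Seventh chords stack in thirds, so the letter names are D-F-A-C
Root: Db
Minor 3rd above Db: Fb
Diminished 5th above Db: Abb
Diminished 7th above Db: Cbb
The 7th = Cbb


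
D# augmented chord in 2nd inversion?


Root position: D# F## A##
2nd inversion: move root and 3rd up an octave
Bass note: A##
Notes (bottom to top) = A## D# F##


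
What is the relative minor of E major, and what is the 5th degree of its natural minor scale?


Reasoning:
The relative minor shares the major's key signature and starts on its 6th degree
6th degree = a major 6th above the tonic; a major 6th above E is C#
→ relative minor of E major is C# minor
C# natural minor scale: C# D# E F# G# A B
= C# minor; 5th degree = G#


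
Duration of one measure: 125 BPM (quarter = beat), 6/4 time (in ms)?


Quarter-note beat duration = 60000 / 125 ms
Beats per measure (6/4) = 6
One measure = 6 × 60000 / 125 = 360000 / 125 ms
= 2880.0 ms


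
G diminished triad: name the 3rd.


Let's work it out.
Diminished triad = root + minor 3rd (3 semitones) + diminished 5th (6 semitones)
A triad on G stacks thirds, so the chord tones use letter names G-B-D
Root: G
Minor 3rd above G: Bb
Diminished 5th above G: Db
The 3rd = Bb


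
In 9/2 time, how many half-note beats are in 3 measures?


Working:
Time signature 9/2: the bottom number 2 means the half note gets one count
The top number 9 means 9 half-note beats per measure
Total = 9 × 3 measures
= 27 half-note beats


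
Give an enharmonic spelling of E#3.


Reasoning:
Enharmonic notes sound the same pitch but are spelled with different letter names
E# and F name the same pitch class
= F3


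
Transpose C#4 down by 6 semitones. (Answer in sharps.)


Working:
C#4: chromatic position 1 in octave 4 → absolute = 4×12 + 1 = 49
Transpose down 6: 49 - 6 = 43
43 = 3×12 + 7 → G in octave 3
Result = G3


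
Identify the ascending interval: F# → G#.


Solution.
Letter names: F → G spans 2 letter names → a 2nd
Semitones: F# → G# = 2 half-steps
A 2nd of 2 semitones is a major 2nd
= major 2nd


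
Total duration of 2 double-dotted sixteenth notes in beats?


Reasoning:
Base sixteenth note = 1/4 beats
Dot 1 adds half the previous value: +1/8
Dot 2 adds half the previous value: +1/16
One double-dotted sixteenth = 1/4 + 1/8 + 1/16 = 7/16
2 of them = 2 × 7/16 = 7/8
= 7/8 beats


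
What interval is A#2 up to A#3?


Step by step:
Letter names: A → A spans 8 letter names → an octave
Semitones: A#2 → A#3 = 12 half-steps
An octave of 12 semitones is a perfect octave
= perfect octave


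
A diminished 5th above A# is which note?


A 5th spans 5 letter names, so from A we land on E
A diminished 5th = 6 semitones above A#
Spell E at that pitch: E
= E


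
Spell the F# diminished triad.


Step by step:
Diminished triad = root + minor 3rd (3 semitones) + diminished 5th (6 semitones)
A triad on F# stacks thirds, so the chord tones use letter names F-A-C
Root: F#
Minor 3rd above F#: A
Diminished 5th above F#: C
Chord = F# A C


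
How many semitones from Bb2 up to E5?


Absolute semitone position = octave×12 + chromatic position
Bb2: 2×12 + 10 = 34
E5: 5×12 + 4 = 64
Difference = 64 - 34 = 30
= 30 semitones


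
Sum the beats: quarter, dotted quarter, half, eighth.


Beat values:
  quarter = 1 beat
  dotted quarter = 1.5 beats
  half = 2 beats
  eighth = 0.5 beats
Sum = 1 + 1.5 + 2 + 0.5
= 5 beats


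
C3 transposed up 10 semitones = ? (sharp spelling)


Let's work it out.
C3: chromatic position 0 in octave 3 → absolute = 3×12 + 0 = 36
Transpose up 10: 36 + 10 = 46
46 = 3×12 + 10 → A# in octave 3
Result = A#3


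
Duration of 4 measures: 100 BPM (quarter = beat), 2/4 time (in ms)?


Quarter-note beat duration = 60000 / 100 ms
Beats per measure (2/4) = 2
One measure = 2 × 60000 / 100 = 120000 / 100 ms
4 measures = 4 × 120000 / 100 = 480000 / 100
= 4800.0 ms


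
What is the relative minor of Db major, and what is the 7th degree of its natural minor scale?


Reasoning:
The relative minor shares the major's key signature and starts on its 6th degree
6th degree = a major 6th above the tonic; a major 6th above Db is Bb
→ relative minor of Db major is Bb minor
Bb natural minor scale: Bb C Db Eb F Gb Ab
= Bb minor; 7th degree = Ab


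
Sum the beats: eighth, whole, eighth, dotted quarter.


Beat values:
  eighth = 0.5 beats
  whole = 4 beats
  eighth = 0.5 beats
  dotted quarter = 1.5 beats
Sum = 0.5 + 4 + 0.5 + 1.5
= 6.5 beats


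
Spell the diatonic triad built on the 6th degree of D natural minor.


Step by step:
D natural minor scale: D E F G A Bb C
Diatonic triad on degree 6 stacks scale notes 6, 1, 3: Bb D F
Bb→D = 4 semitones; Bb→F = 7 semitones → major triad
= Bb D F (major)


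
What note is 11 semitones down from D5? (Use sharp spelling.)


Working:
D5: chromatic position 2 in octave 5 → absolute = 5×12 + 2 = 62
Transpose down 11: 62 - 11 = 51
51 = 4×12 + 3 → D# in octave 4
Result = D#4


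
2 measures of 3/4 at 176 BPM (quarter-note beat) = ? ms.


Step by step:
Quarter-note beat duration = 60000 / 176 ms
Beats per measure (3/4) = 3
One measure = 3 × 60000 / 176 = 180000 / 176 ms
2 measures = 2 × 180000 / 176 = 360000 / 176
= 2045.5 ms


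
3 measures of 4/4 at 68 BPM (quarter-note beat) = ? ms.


Quarter-note beat duration = 60000 / 68 ms
Beats per measure (4/4) = 4
One measure = 4 × 60000 / 68 = 240000 / 68 ms
3 measures = 3 × 240000 / 68 = 720000 / 68
= 10588.2 ms


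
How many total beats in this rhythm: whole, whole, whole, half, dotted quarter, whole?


Reasoning:
Beat values:
  whole = 4 beats
  whole = 4 beats
  whole = 4 beats
  half = 2 beats
  dotted quarter = 1.5 beats
  whole = 4 beats
Sum = 4 + 4 + 4 + 2 + 1.5 + 4
= 19.5 beats


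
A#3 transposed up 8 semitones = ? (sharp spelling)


Solution.
A#3: chromatic position 10 in octave 3 → absolute = 3×12 + 10 = 46
Transpose up 8: 46 + 8 = 54
54 = 4×12 + 6 → F# in octave 4
Result = F#4


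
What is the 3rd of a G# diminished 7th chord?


Step by step:
Diminished 7th chord = root + minor 3rd + diminished 5th + diminished 7th
Seventh chords stack in thirds, so the letter names are G-B-D-F
Root: G#
Minor 3rd above G#: B
Diminished 5th above G#: D
Diminished 7th above G#: F
The 3rd = B


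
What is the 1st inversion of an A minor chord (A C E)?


Solution.
Root position: A C E
1st inversion: move root up an octave
Bass note: C
Notes (bottom to top) = C E A


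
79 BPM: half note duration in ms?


Step by step:
One quarter-note beat = 60000 / BPM = 60000 / 79 ms
Half note = 2 × quarter note
Duration = 2 × 60000 / 79 = 120000 / 79
= 1519.0 ms


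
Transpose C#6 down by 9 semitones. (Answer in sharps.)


Let's work it out.
C#6: chromatic position 1 in octave 6 → absolute = 6×12 + 1 = 73
Transpose down 9: 73 - 9 = 64
64 = 5×12 + 4 → E in octave 5
Result = E5


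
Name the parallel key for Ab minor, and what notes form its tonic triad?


Let's work it out.
Parallel keys share the same tonic but differ in mode
Ab minor → parallel is Ab major
Tonic triad of Ab major = Ab C Eb
= Ab major; triad = Ab C Eb


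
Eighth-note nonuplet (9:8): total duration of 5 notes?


Solution.
Nonuplet: 9 notes occupy the space of 8 eighth notes
Space = 8 × 1/2 = 4 beats
Each nonuplet note = 4 / 9 = 4/9 beats
5 notes = 5 × 4/9 = 20/9
= 20/9 beats


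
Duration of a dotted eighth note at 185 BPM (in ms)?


Solution.
One quarter-note beat = 60000 / BPM = 60000 / 185 ms
Dotted eighth note = 3/4 × quarter note
Duration = 3/4 × 60000 / 185 = 45000 / 185
= 243.2 ms


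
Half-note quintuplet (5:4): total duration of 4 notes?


Let's work it out.
Quintuplet: 5 notes occupy the space of 4 half notes
Space = 4 × 2 = 8 beats
Each quintuplet note = 8 / 5 = 8/5 beats
4 notes = 4 × 8/5 = 32/5
= 32/5 beats


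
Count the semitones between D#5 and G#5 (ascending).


Absolute semitone position = octave×12 + chromatic position
D#5: 5×12 + 3 = 63
G#5: 5×12 + 8 = 68
Difference = 68 - 63 = 5
= 5 semitones


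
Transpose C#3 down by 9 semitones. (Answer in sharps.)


Solution.
C#3: chromatic position 1 in octave 3 → absolute = 3×12 + 1 = 37
Transpose down 9: 37 - 9 = 28
28 = 2×12 + 4 → E in octave 2
Result = E2


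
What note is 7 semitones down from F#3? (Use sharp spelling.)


Reasoning:
F#3: chromatic position 6 in octave 3 → absolute = 3×12 + 6 = 42
Transpose down 7: 42 - 7 = 35
35 = 2×12 + 11 → B in octave 2
Result = B2


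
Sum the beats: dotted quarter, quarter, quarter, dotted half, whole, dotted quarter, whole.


Beat values:
  dotted quarter = 1.5 beats
  quarter = 1 beat
  quarter = 1 beat
  dotted half = 3 beats
  whole = 4 beats
  dotted quarter = 1.5 beats
  whole = 4 beats
Sum = 1.5 + 1 + 1 + 3 + 4 + 1.5 + 4
= 16 beats


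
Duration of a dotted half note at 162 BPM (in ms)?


Solution.
One quarter-note beat = 60000 / BPM = 60000 / 162 ms
Dotted half note = 3 × quarter note
Duration = 3 × 60000 / 162 = 180000 / 162
= 1111.1 ms


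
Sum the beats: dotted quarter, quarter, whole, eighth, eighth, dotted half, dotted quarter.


Solution.
Beat values:
  dotted quarter = 1.5 beats
  quarter = 1 beat
  whole = 4 beats
  eighth = 0.5 beats
  eighth = 0.5 beats
  dotted half = 3 beats
  dotted quarter = 1.5 beats
Sum = 1.5 + 1 + 4 + 0.5 + 0.5 + 3 + 1.5
= 12 beats


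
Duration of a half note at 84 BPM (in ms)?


Reasoning:
One quarter-note beat = 60000 / BPM = 60000 / 84 ms
Half note = 2 × quarter note
Duration = 2 × 60000 / 84 = 120000 / 84
= 1428.6 ms


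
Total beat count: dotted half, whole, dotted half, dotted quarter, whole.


Working:
Beat values:
  dotted half = 3 beats
  whole = 4 beats
  dotted half = 3 beats
  dotted quarter = 1.5 beats
  whole = 4 beats
Sum = 3 + 4 + 3 + 1.5 + 4
= 15.5 beats


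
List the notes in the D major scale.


Let's work it out.
Major scale pattern: W-W-H-W-W-W-H (2-2-1-2-2-2-1 semitones)
Starting from D:
  D + 2 semitones → E
  E + 2 semitones → F#
  F# + 1 semitone → G
  G + 2 semitones → A
  A + 2 semitones → B
  B + 2 semitones → C#
  C# + 1 semitone → D
Scale = D E F# G A B C#


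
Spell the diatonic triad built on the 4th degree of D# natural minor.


Step by step:
D# natural minor scale: D# E# F# G# A# B C#
Diatonic triad on degree 4 stacks scale notes 4, 6, 1: G# B D#
G#→B = 3 semitones; G#→D# = 7 semitones → minor triad
= G# B D# (minor)


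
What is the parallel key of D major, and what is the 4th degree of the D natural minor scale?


Let's work it out.
Parallel keys share the same tonic but differ in mode
D major → parallel is D minor
D natural minor scale: D E F G A Bb C
= D minor; 4th degree = G


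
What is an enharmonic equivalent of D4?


Enharmonic notes sound the same pitch but are spelled with different letter names
D and Ebb name the same pitch class
= Ebb4


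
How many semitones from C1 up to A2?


Step by step:
Absolute semitone position = octave×12 + chromatic position
C1: 1×12 + 0 = 12
A2: 2×12 + 9 = 33
Difference = 33 - 12 = 21
= 21 semitones


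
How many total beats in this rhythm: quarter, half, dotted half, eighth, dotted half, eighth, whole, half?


Beat values:
  quarter = 1 beat
  half = 2 beats
  dotted half = 3 beats
  eighth = 0.5 beats
  dotted half = 3 beats
  eighth = 0.5 beats
  whole = 4 beats
  half = 2 beats
Sum = 1 + 2 + 3 + 0.5 + 3 + 0.5 + 4 + 2
= 16 beats


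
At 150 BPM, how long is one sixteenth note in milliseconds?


Reasoning:
One quarter-note beat = 60000 / BPM = 60000 / 150 ms
Sixteenth note = 1/4 × quarter note
Duration = 1/4 × 60000 / 150 = 15000 / 150
= 100.0 ms


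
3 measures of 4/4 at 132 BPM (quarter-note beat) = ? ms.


Reasoning:
Quarter-note beat duration = 60000 / 132 ms
Beats per measure (4/4) = 4
One measure = 4 × 60000 / 132 = 240000 / 132 ms
3 measures = 3 × 240000 / 132 = 720000 / 132
= 5454.5 ms


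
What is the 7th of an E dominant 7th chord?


Step by step:
Dominant 7th chord = root + major 3rd + perfect 5th + minor 7th
Seventh chords stack in thirds, so the letter names are E-G-B-D
Root: E
Major 3rd above E: G#
Perfect 5th above E: B
Minor 7th above E: D
The 7th = D


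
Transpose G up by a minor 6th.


Let's work it out.
minor 6th: 6 letter names, 8 semitones
Letter: G + 5 → E
Pitch: G + 8 semitones, spelled as an E → Eb
= Eb


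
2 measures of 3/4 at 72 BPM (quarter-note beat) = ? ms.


Quarter-note beat duration = 60000 / 72 ms
Beats per measure (3/4) = 3
One measure = 3 × 60000 / 72 = 180000 / 72 ms
2 measures = 2 × 180000 / 72 = 360000 / 72
= 5000.0 ms


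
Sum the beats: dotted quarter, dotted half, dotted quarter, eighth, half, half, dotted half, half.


Solution.
Beat values:
  dotted quarter = 1.5 beats
  dotted half = 3 beats
  dotted quarter = 1.5 beats
  eighth = 0.5 beats
  half = 2 beats
  half = 2 beats
  dotted half = 3 beats
  half = 2 beats
Sum = 1.5 + 3 + 1.5 + 0.5 + 2 + 2 + 3 + 2
= 15.5 beats


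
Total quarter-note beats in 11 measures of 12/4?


Time signature 12/4: the bottom number 4 means the quarter note gets one count
The top number 12 means 12 quarter-note beats per measure
Total = 12 × 11 measures
= 132 quarter-note beats


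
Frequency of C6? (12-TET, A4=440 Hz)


f = 440 × 2^(n/12) where n = semitones from A4
C6: 15 semitones from A4
f = 440 × 2^(15/12)
f = 1046.50 Hz


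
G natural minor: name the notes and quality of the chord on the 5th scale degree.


Let's work it out.
G natural minor scale: G A Bb C D Eb F
Diatonic triad on degree 5 stacks scale notes 5, 7, 2: D F A
D→F = 3 semitones; D→A = 7 semitones → minor triad
= D F A (minor)


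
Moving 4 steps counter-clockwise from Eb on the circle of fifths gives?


Each counter-clockwise step moves down a perfect 5th (= up a perfect 4th)
From Eb: Eb → Ab → Db → F#/Gb → B
= B


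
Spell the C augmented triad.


Augmented triad = root + major 3rd (4 semitones) + augmented 5th (8 semitones)
A triad on C stacks thirds, so the chord tones use letter names C-E-G
Root: C
Major 3rd above C: E
Augmented 5th above C: G#
Chord = C E G#


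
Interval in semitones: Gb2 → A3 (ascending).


Let's work it out.
Absolute semitone position = octave×12 + chromatic position
Gb2: 2×12 + 6 = 30
A3: 3×12 + 9 = 45
Difference = 45 - 30 = 15
= 15 semitones


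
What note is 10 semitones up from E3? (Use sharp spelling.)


Reasoning:
E3: chromatic position 4 in octave 3 → absolute = 3×12 + 4 = 40
Transpose up 10: 40 + 10 = 50
50 = 4×12 + 2 → D in octave 4
Result = D4


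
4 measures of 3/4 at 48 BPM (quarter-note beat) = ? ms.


Quarter-note beat duration = 60000 / 48 ms
Beats per measure (3/4) = 3
One measure = 3 × 60000 / 48 = 180000 / 48 ms
4 measures = 4 × 180000 / 48 = 720000 / 48
= 15000.0 ms


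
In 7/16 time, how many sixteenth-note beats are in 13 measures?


Working:
Time signature 7/16: the bottom number 16 means the sixteenth note gets one count
The top number 7 means 7 sixteenth-note beats per measure
Total = 7 × 13 measures
= 91 sixteenth-note beats


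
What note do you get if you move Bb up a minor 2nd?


Solution.
minor 2nd: 2 letter names, 1 semitones
Letter: B + 1 → C
Pitch: Bb + 1 semitones, spelled as a C → Cb
= Cb


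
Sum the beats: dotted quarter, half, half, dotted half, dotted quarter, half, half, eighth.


Let's work it out.
Beat values:
  dotted quarter = 1.5 beats
  half = 2 beats
  half = 2 beats
  dotted half = 3 beats
  dotted quarter = 1.5 beats
  half = 2 beats
  half = 2 beats
  eighth = 0.5 beats
Sum = 1.5 + 2 + 2 + 3 + 1.5 + 2 + 2 + 0.5
= 14.5 beats


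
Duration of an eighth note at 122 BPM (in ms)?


Working:
One quarter-note beat = 60000 / BPM = 60000 / 122 ms
Eighth note = 1/2 × quarter note
Duration = 1/2 × 60000 / 122 = 30000 / 122
= 245.9 ms


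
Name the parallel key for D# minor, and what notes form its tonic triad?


Reasoning:
Parallel keys share the same tonic but differ in mode
D# minor → parallel is D# major
Tonic triad of D# major = D# F## A#
= D# major; triad = D# F## A#


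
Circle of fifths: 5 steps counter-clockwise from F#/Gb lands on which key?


Working:
Each counter-clockwise step moves down a perfect 5th (= up a perfect 4th)
From F#/Gb: F#/Gb → B → E → A → D → G
= G


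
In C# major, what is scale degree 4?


Working:
Major scale pattern: W-W-H-W-W-W-H (2-2-1-2-2-2-1 semitones)
Starting from C#:
  C# + 2 semitones → D#
  D# + 2 semitones → E#
  E# + 1 semitone → F#
  F# + 2 semitones → G#
  G# + 2 semitones → A#
  A# + 2 semitones → B#
  B# + 1 semitone → C#
Scale: C# D# E# F# G# A# B#
Degree 4 = F#


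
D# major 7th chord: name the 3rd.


Step by step:
Major 7th chord = root + major 3rd + perfect 5th + major 7th
Seventh chords stack in thirds, so the letter names are D-F-A-C
Root: D#
Major 3rd above D#: F##
Perfect 5th above D#: A#
Major 7th above D#: C##
The 3rd = F##


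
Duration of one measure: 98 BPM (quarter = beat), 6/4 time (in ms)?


Working:
Quarter-note beat duration = 60000 / 98 ms
Beats per measure (6/4) = 6
One measure = 6 × 60000 / 98 = 360000 / 98 ms
= 3673.5 ms


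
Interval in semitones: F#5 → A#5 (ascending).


Let's work it out.
Absolute semitone position = octave×12 + chromatic position
F#5: 5×12 + 6 = 66
A#5: 5×12 + 10 = 70
Difference = 70 - 66 = 4
= 4 semitones


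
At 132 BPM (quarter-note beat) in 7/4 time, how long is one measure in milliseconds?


Quarter-note beat duration = 60000 / 132 ms
Beats per measure (7/4) = 7
One measure = 7 × 60000 / 132 = 420000 / 132 ms
= 3181.8 ms


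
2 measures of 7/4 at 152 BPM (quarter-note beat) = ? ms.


Working:
Quarter-note beat duration = 60000 / 152 ms
Beats per measure (7/4) = 7
One measure = 7 × 60000 / 152 = 420000 / 152 ms
2 measures = 2 × 420000 / 152 = 840000 / 152
= 5526.3 ms


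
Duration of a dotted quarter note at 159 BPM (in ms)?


Let's work it out.
One quarter-note beat = 60000 / BPM = 60000 / 159 ms
Dotted quarter note = 3/2 × quarter note
Duration = 3/2 × 60000 / 159 = 90000 / 159
= 566.0 ms


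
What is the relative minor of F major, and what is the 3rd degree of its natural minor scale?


Solution.
The relative minor shares the major's key signature and starts on its 6th degree
6th degree = a major 6th above the tonic; a major 6th above F is D
→ relative minor of F major is D minor
D natural minor scale: D E F G A Bb C
= D minor; 3rd degree = F


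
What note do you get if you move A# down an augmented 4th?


Step by step:
augmented 4th: 4 letter names, 6 semitones
Letter: A - 3 → E
Pitch: A# - 6 semitones, spelled as an E → E
= E


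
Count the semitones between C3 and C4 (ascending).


Solution.
Absolute semitone position = octave×12 + chromatic position
C3: 3×12 + 0 = 36
C4: 4×12 + 0 = 48
Difference = 48 - 36 = 12
= 12 semitones


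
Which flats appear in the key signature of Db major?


Flat major keys: C(0), F(1), Bb(2), Eb(3), Ab(4), Db(5), Gb(6), Cb(7)
Db major has 5 flats
Order of flats: Bb Eb Ab Db Gb Cb Fb → first 5: Bb, Eb, Ab, Db, Gb
= Bb, Eb, Ab, Db, Gb


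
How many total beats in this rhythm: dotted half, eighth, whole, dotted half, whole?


Beat values:
  dotted half = 3 beats
  eighth = 0.5 beats
  whole = 4 beats
  dotted half = 3 beats
  whole = 4 beats
Sum = 3 + 0.5 + 4 + 3 + 4
= 14.5 beats


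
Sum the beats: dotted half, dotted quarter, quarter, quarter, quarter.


Let's work it out.
Beat values:
  dotted half = 3 beats
  dotted quarter = 1.5 beats
  quarter = 1 beat
  quarter = 1 beat
  quarter = 1 beat
Sum = 3 + 1.5 + 1 + 1 + 1
= 7.5 beats


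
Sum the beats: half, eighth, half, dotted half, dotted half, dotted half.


Beat values:
  half = 2 beats
  eighth = 0.5 beats
  half = 2 beats
  dotted half = 3 beats
  dotted half = 3 beats
  dotted half = 3 beats
Sum = 2 + 0.5 + 2 + 3 + 3 + 3
= 13.5 beats


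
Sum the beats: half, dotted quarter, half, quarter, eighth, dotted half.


Working:
Beat values:
  half = 2 beats
  dotted quarter = 1.5 beats
  half = 2 beats
  quarter = 1 beat
  eighth = 0.5 beats
  dotted half = 3 beats
Sum = 2 + 1.5 + 2 + 1 + 0.5 + 3
= 10 beats


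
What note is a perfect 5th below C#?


Let's work it out.
A 5th spans 5 letter names, so from C we land on F
A perfect 5th = 7 semitones below C#
Spell F at that pitch: F#
= F#


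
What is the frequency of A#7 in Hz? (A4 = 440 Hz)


Reasoning:
f = 440 × 2^(n/12) where n = semitones from A4
A#7: 37 semitones from A4
f = 440 × 2^(37/12)
f = 3729.31 Hz


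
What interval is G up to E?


Working:
Letter names: G → E spans 6 letter names → a 6th
Semitones: G → E = 9 half-steps
A 6th of 9 semitones is a major 6th
= major 6th


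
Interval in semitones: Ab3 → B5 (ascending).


Absolute semitone position = octave×12 + chromatic position
Ab3: 3×12 + 8 = 44
B5: 5×12 + 11 = 71
Difference = 71 - 44 = 27
= 27 semitones


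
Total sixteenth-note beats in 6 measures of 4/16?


Time signature 4/16: the bottom number 16 means the sixteenth note gets one count
The top number 4 means 4 sixteenth-note beats per measure
Total = 4 × 6 measures
= 24 sixteenth-note beats


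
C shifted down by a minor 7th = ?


Let's work it out.
minor 7th: 7 letter names, 10 semitones
Letter: C - 6 → D
Pitch: C - 10 semitones, spelled as a D → D
= D


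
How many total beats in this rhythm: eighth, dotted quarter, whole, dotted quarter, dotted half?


Beat values:
  eighth = 0.5 beats
  dotted quarter = 1.5 beats
  whole = 4 beats
  dotted quarter = 1.5 beats
  dotted half = 3 beats
Sum = 0.5 + 1.5 + 4 + 1.5 + 3
= 10.5 beats


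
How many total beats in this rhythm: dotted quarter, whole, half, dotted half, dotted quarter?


Beat values:
  dotted quarter = 1.5 beats
  whole = 4 beats
  half = 2 beats
  dotted half = 3 beats
  dotted quarter = 1.5 beats
Sum = 1.5 + 4 + 2 + 3 + 1.5
= 12 beats


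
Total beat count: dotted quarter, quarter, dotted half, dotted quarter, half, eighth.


Reasoning:
Beat values:
  dotted quarter = 1.5 beats
  quarter = 1 beat
  dotted half = 3 beats
  dotted quarter = 1.5 beats
  half = 2 beats
  eighth = 0.5 beats
Sum = 1.5 + 1 + 3 + 1.5 + 2 + 0.5
= 9.5 beats


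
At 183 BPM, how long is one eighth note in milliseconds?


One quarter-note beat = 60000 / BPM = 60000 / 183 ms
Eighth note = 1/2 × quarter note
Duration = 1/2 × 60000 / 183 = 30000 / 183
= 163.9 ms


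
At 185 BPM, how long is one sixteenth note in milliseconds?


Working:
One quarter-note beat = 60000 / BPM = 60000 / 185 ms
Sixteenth note = 1/4 × quarter note
Duration = 1/4 × 60000 / 185 = 15000 / 185
= 81.1 ms


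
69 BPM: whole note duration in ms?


Reasoning:
One quarter-note beat = 60000 / BPM = 60000 / 69 ms
Whole note = 4 × quarter note
Duration = 4 × 60000 / 69 = 240000 / 69
= 3478.3 ms


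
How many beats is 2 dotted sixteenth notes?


Base sixteenth note = 1/4 beats
Dot 1 adds half the previous value: +1/8
One dotted sixteenth = 1/4 + 1/8 = 3/8
2 of them = 2 × 3/8 = 3/4
= 3/4 beats


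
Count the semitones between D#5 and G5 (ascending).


Working:
Absolute semitone position = octave×12 + chromatic position
D#5: 5×12 + 3 = 63
G5: 5×12 + 7 = 67
Difference = 67 - 63 = 4
= 4 semitones


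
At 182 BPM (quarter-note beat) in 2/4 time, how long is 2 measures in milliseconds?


Working:
Quarter-note beat duration = 60000 / 182 ms
Beats per measure (2/4) = 2
One measure = 2 × 60000 / 182 = 120000 / 182 ms
2 measures = 2 × 120000 / 182 = 240000 / 182
= 1318.7 ms


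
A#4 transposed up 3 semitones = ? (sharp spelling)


Reasoning:
A#4: chromatic position 10 in octave 4 → absolute = 4×12 + 10 = 58
Transpose up 3: 58 + 3 = 61
61 = 5×12 + 1 → C# in octave 5
Result = C#5


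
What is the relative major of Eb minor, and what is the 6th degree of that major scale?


Solution.
The relative major shares the key signature and is a minor 3rd above the minor tonic
A minor 3rd above Eb is Gb
→ relative major of Eb minor is Gb major
Gb major scale: Gb Ab Bb Cb Db Eb F
= Gb major; 6th degree = Eb


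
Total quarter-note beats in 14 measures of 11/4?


Working:
Time signature 11/4: the bottom number 4 means the quarter note gets one count
The top number 11 means 11 quarter-note beats per measure
Total = 11 × 14 measures
= 154 quarter-note beats


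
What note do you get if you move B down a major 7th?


Working:
major 7th: 7 letter names, 11 semitones
Letter: B - 6 → C
Pitch: B - 11 semitones, spelled as a C → C
= C


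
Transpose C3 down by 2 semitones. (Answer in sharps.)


Solution.
C3: chromatic position 0 in octave 3 → absolute = 3×12 + 0 = 36
Transpose down 2: 36 - 2 = 34
34 = 2×12 + 10 → A# in octave 2
Result = A#2


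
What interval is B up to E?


Reasoning:
Letter names: B → E spans 4 letter names → a 4th
Semitones: B → E = 5 half-steps
A 4th of 5 semitones is a perfect 4th
= perfect 4th


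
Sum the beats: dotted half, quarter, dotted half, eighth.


Beat values:
  dotted half = 3 beats
  quarter = 1 beat
  dotted half = 3 beats
  eighth = 0.5 beats
Sum = 3 + 1 + 3 + 0.5
= 7.5 beats


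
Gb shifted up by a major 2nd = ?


Let's work it out.
major 2nd: 2 letter names, 2 semitones
Letter: G + 1 → A
Pitch: Gb + 2 semitones, spelled as an A → Ab
= Ab


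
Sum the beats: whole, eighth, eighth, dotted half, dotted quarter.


Solution.
Beat values:
  whole = 4 beats
  eighth = 0.5 beats
  eighth = 0.5 beats
  dotted half = 3 beats
  dotted quarter = 1.5 beats
Sum = 4 + 0.5 + 0.5 + 3 + 1.5
= 9.5 beats


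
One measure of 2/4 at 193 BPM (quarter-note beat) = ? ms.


Solution.
Quarter-note beat duration = 60000 / 193 ms
Beats per measure (2/4) = 2
One measure = 2 × 60000 / 193 = 120000 / 193 ms
= 621.8 ms


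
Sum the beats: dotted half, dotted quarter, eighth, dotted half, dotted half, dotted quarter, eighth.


Beat values:
  dotted half = 3 beats
  dotted quarter = 1.5 beats
  eighth = 0.5 beats
  dotted half = 3 beats
  dotted half = 3 beats
  dotted quarter = 1.5 beats
  eighth = 0.5 beats
Sum = 3 + 1.5 + 0.5 + 3 + 3 + 1.5 + 0.5
= 13 beats


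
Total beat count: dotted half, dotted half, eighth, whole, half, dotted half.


Working:
Beat values:
  dotted half = 3 beats
  dotted half = 3 beats
  eighth = 0.5 beats
  whole = 4 beats
  half = 2 beats
  dotted half = 3 beats
Sum = 3 + 3 + 0.5 + 4 + 2 + 3
= 15.5 beats


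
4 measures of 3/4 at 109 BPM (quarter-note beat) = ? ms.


Let's work it out.
Quarter-note beat duration = 60000 / 109 ms
Beats per measure (3/4) = 3
One measure = 3 × 60000 / 109 = 180000 / 109 ms
4 measures = 4 × 180000 / 109 = 720000 / 109
= 6605.5 ms


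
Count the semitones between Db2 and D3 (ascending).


Reasoning:
Absolute semitone position = octave×12 + chromatic position
Db2: 2×12 + 1 = 25
D3: 3×12 + 2 = 38
Difference = 38 - 25 = 13
= 13 semitones


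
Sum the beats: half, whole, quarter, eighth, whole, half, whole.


Reasoning:
Beat values:
  half = 2 beats
  whole = 4 beats
  quarter = 1 beat
  eighth = 0.5 beats
  whole = 4 beats
  half = 2 beats
  whole = 4 beats
Sum = 2 + 4 + 1 + 0.5 + 4 + 2 + 4
= 17.5 beats


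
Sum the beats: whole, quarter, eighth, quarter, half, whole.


Reasoning:
Beat values:
  whole = 4 beats
  quarter = 1 beat
  eighth = 0.5 beats
  quarter = 1 beat
  half = 2 beats
  whole = 4 beats
Sum = 4 + 1 + 0.5 + 1 + 2 + 4
= 12.5 beats


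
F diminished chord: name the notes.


Step by step:
Diminished triad = root + minor 3rd (3 semitones) + diminished 5th (6 semitones)
A triad on F stacks thirds, so the chord tones use letter names F-A-C
Root: F
Minor 3rd above F: Ab
Diminished 5th above F: Cb
Chord = F Ab Cb


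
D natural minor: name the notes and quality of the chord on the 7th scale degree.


D natural minor scale: D E F G A Bb C
Diatonic triad on degree 7 stacks scale notes 7, 2, 4: C E G
C→E = 4 semitones; C→G = 7 semitones → major triad
= C E G (major)


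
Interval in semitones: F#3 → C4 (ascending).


Solution.
Absolute semitone position = octave×12 + chromatic position
F#3: 3×12 + 6 = 42
C4: 4×12 + 0 = 48
Difference = 48 - 42 = 6
= 6 semitones


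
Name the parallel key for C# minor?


Reasoning:
Parallel keys share the same tonic but differ in mode
C# minor → parallel is C# major
= C# major


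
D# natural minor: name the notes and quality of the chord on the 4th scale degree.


D# natural minor scale: D# E# F# G# A# B C#
Diatonic triad on degree 4 stacks scale notes 4, 6, 1: G# B D#
G#→B = 3 semitones; G#→D# = 7 semitones → minor triad
= G# B D# (minor)


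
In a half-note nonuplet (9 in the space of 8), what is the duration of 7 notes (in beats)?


Step by step:
Nonuplet: 9 notes occupy the space of 8 half notes
Space = 8 × 2 = 16 beats
Each nonuplet note = 16 / 9 = 16/9 beats
7 notes = 7 × 16/9 = 112/9
= 112/9 beats


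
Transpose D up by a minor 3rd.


Working:
minor 3rd: 3 letter names, 3 semitones
Letter: D + 2 → F
Pitch: D + 3 semitones, spelled as an F → F
= F


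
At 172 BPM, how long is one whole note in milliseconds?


Solution.
One quarter-note beat = 60000 / BPM = 60000 / 172 ms
Whole note = 4 × quarter note
Duration = 4 × 60000 / 172 = 240000 / 172
= 1395.3 ms


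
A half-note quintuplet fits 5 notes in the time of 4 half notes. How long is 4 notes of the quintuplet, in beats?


Reasoning:
Quintuplet: 5 notes occupy the space of 4 half notes
Space = 4 × 2 = 8 beats
Each quintuplet note = 8 / 5 = 8/5 beats
4 notes = 4 × 8/5 = 32/5
= 32/5 beats


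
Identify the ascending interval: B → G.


Working:
Letter names: B → G spans 6 letter names → a 6th
Semitones: B → G = 8 half-steps
A 6th of 8 semitones is a minor 6th
= minor 6th


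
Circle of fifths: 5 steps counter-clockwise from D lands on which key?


Let's work it out.
Each counter-clockwise step moves down a perfect 5th (= up a perfect 4th)
From D: D → G → C → F → Bb → Eb
= Eb


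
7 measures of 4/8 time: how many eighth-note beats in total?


Time signature 4/8: the bottom number 8 means the eighth note gets one count
The top number 4 means 4 eighth-note beats per measure
Total = 4 × 7 measures
= 28 eighth-note beats


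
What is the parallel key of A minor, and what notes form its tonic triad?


Let's work it out.
Parallel keys share the same tonic but differ in mode
A minor → parallel is A major
Tonic triad of A major = A C# E
= A major; triad = A C# E


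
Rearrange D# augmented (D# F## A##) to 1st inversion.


Let's work it out.
Root position: D# F## A##
1st inversion: move root up an octave
Bass note: F##
Notes (bottom to top) = F## A## D#


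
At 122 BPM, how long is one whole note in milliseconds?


Let's work it out.
One quarter-note beat = 60000 / BPM = 60000 / 122 ms
Whole note = 4 × quarter note
Duration = 4 × 60000 / 122 = 240000 / 122
= 1967.2 ms


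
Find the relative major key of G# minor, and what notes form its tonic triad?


Solution.
The relative major shares the key signature and is a minor 3rd above the minor tonic
A minor 3rd above G# is B
→ relative major of G# minor is B major
Tonic triad of B major = root + major 3rd + perfect 5th = B D# F#
= B major; triad = B D# F#


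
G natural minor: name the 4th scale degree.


Natural minor scale pattern: W-H-W-W-H-W-W (2-1-2-2-1-2-2 semitones)
Starting from G:
  G + 2 semitones → A
  A + 1 semitone → Bb
  Bb + 2 semitones → C
  C + 2 semitones → D
  D + 1 semitone → Eb
  Eb + 2 semitones → F
  F + 2 semitones → G
Scale: G A Bb C D Eb F
Degree 4 = C


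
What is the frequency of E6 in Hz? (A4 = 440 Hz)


Solution.
f = 440 × 2^(n/12) where n = semitones from A4
E6: 19 semitones from A4
f = 440 × 2^(19/12)
f = 1318.51 Hz


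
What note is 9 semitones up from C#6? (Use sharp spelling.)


Solution.
C#6: chromatic position 1 in octave 6 → absolute = 6×12 + 1 = 73
Transpose up 9: 73 + 9 = 82
82 = 6×12 + 10 → A# in octave 6
Result = A#6


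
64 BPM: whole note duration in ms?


One quarter-note beat = 60000 / BPM = 60000 / 64 ms
Whole note = 4 × quarter note
Duration = 4 × 60000 / 64 = 240000 / 64
= 3750.0 ms


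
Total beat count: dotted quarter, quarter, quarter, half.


Solution.
Beat values:
  dotted quarter = 1.5 beats
  quarter = 1 beat
  quarter = 1 beat
  half = 2 beats
Sum = 1.5 + 1 + 1 + 2
= 5.5 beats


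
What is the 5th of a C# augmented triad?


Solution.
Augmented triad = root + major 3rd (4 semitones) + augmented 5th (8 semitones)
A triad on C# stacks thirds, so the chord tones use letter names C-E-G
Root: C#
Major 3rd above C#: E#
Augmented 5th above C#: G##
The 5th = G##


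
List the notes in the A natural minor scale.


Solution.
Natural minor scale pattern: W-H-W-W-H-W-W (2-1-2-2-1-2-2 semitones)
Starting from A:
  A + 2 semitones → B
  B + 1 semitone → C
  C + 2 semitones → D
  D + 2 semitones → E
  E + 1 semitone → F
  F + 2 semitones → G
  G + 2 semitones → A
Scale = A B C D E F G


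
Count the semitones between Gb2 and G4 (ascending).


Absolute semitone position = octave×12 + chromatic position
Gb2: 2×12 + 6 = 30
G4: 4×12 + 7 = 55
Difference = 55 - 30 = 25
= 25 semitones


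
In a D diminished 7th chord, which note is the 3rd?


Diminished 7th chord = root + minor 3rd + diminished 5th + diminished 7th
Seventh chords stack in thirds, so the letter names are D-F-A-C
Root: D
Minor 3rd above D: F
Diminished 5th above D: Ab
Diminished 7th above D: Cb
The 3rd = F


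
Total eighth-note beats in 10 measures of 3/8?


Time signature 3/8: the bottom number 8 means the eighth note gets one count
The top number 3 means 3 eighth-note beats per measure
Total = 3 × 10 measures
= 30 eighth-note beats


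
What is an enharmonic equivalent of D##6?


Reasoning:
Enharmonic notes sound the same pitch but are spelled with different letter names
D## and E name the same pitch class
= E6


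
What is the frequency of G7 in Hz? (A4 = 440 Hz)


Reasoning:
f = 440 × 2^(n/12) where n = semitones from A4
G7: 34 semitones from A4
f = 440 × 2^(34/12)
f = 3135.96 Hz


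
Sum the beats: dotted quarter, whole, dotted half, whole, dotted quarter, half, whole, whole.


Beat values:
  dotted quarter = 1.5 beats
  whole = 4 beats
  dotted half = 3 beats
  whole = 4 beats
  dotted quarter = 1.5 beats
  half = 2 beats
  whole = 4 beats
  whole = 4 beats
Sum = 1.5 + 4 + 3 + 4 + 1.5 + 2 + 4 + 4
= 24 beats


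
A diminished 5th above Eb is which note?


Let's work it out.
A 5th spans 5 letter names, so from E we land on B
A diminished 5th = 6 semitones above Eb
Spell B at that pitch: Bbb
= Bbb


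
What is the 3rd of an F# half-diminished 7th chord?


Reasoning:
Half-diminished 7th chord = root + minor 3rd + diminished 5th + minor 7th
Seventh chords stack in thirds, so the letter names are F-A-C-E
Root: F#
Minor 3rd above F#: A
Diminished 5th above F#: C
Minor 7th above F#: E
The 3rd = A


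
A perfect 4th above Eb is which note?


A 4th spans 4 letter names, so from E we land on A
A perfect 4th = 5 semitones above Eb
Spell A at that pitch: Ab
= Ab


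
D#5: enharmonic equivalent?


Reasoning:
Enharmonic notes sound the same pitch but are spelled with different letter names
D# and Eb name the same pitch class
= Eb5


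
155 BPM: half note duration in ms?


One quarter-note beat = 60000 / BPM = 60000 / 155 ms
Half note = 2 × quarter note
Duration = 2 × 60000 / 155 = 120000 / 155
= 774.2 ms


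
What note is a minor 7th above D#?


Step by step:
A 7th spans 7 letter names, so from D we land on C
A minor 7th = 10 semitones above D#
Spell C at that pitch: C#
= C#


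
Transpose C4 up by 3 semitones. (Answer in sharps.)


Step by step:
C4: chromatic position 0 in octave 4 → absolute = 4×12 + 0 = 48
Transpose up 3: 48 + 3 = 51
51 = 4×12 + 3 → D# in octave 4
Result = D#4


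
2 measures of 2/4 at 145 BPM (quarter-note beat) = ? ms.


Solution.
Quarter-note beat duration = 60000 / 145 ms
Beats per measure (2/4) = 2
One measure = 2 × 60000 / 145 = 120000 / 145 ms
2 measures = 2 × 120000 / 145 = 240000 / 145
= 1655.2 ms


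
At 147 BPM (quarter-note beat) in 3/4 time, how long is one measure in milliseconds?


Reasoning:
Quarter-note beat duration = 60000 / 147 ms
Beats per measure (3/4) = 3
One measure = 3 × 60000 / 147 = 180000 / 147 ms
= 1224.5 ms


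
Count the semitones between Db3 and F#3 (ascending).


Absolute semitone position = octave×12 + chromatic position
Db3: 3×12 + 1 = 37
F#3: 3×12 + 6 = 42
Difference = 42 - 37 = 5
= 5 semitones


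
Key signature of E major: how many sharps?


Reasoning:
Sharp major keys follow the circle of fifths: C(0), G(1), D(2), A(3), E(4), B(5), F#(6), C#(7)
E major has 4 sharps
Order of sharps: F# C# G# D# A# E# B# → first 4: F#, C#, G#, D#
= 4 sharps


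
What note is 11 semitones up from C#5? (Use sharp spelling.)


Let's work it out.
C#5: chromatic position 1 in octave 5 → absolute = 5×12 + 1 = 61
Transpose up 11: 61 + 11 = 72
72 = 6×12 + 0 → C in octave 6
Result = C6


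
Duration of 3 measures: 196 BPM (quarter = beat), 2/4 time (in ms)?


Step by step:
Quarter-note beat duration = 60000 / 196 ms
Beats per measure (2/4) = 2
One measure = 2 × 60000 / 196 = 120000 / 196 ms
3 measures = 3 × 120000 / 196 = 360000 / 196
= 1836.7 ms


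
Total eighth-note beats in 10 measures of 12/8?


Time signature 12/8: the bottom number 8 means the eighth note gets one count
The top number 12 means 12 eighth-note beats per measure
Total = 12 × 10 measures
= 120 eighth-note beats


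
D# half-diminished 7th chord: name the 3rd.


Let's work it out.
Half-diminished 7th chord = root + minor 3rd + diminished 5th + minor 7th
Seventh chords stack in thirds, so the letter names are D-F-A-C
Root: D#
Minor 3rd above D#: F#
Diminished 5th above D#: A
Minor 7th above D#: C#
The 3rd = F#
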